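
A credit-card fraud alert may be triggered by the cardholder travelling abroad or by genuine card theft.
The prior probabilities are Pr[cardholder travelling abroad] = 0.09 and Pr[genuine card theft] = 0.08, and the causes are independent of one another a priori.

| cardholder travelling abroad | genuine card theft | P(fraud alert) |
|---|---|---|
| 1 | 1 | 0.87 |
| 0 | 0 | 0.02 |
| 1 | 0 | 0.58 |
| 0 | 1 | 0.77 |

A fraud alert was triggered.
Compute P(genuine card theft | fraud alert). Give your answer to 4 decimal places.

P(genuine card theft | fraud alert) ≈ 0.4904

Enumerate the 4 (cardholder travelling abroad, genuine card theft) configurations and weight by the priors:
  P(fraud alert) = 0.02*0.91*0.92 + 0.77*0.91*0.08 + 0.58*0.09*0.92 + 0.87*0.09*0.08
        = 0.016744 + 0.056056 + 0.048024 + 0.006264 = 0.127088
Configurations with genuine card theft contribute 0.062320, so
  P(genuine card theft | fraud alert) = 0.062320 / 0.127088 ≈ 0.4904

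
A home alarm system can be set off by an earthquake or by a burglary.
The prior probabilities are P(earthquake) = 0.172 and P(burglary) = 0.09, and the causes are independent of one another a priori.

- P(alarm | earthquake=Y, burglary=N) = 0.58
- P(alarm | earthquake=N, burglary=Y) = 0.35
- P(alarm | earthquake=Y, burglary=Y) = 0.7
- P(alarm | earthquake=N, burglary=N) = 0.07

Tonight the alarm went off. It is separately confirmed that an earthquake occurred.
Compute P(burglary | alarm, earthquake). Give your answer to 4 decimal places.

Sum P(alarm|·) weighted by the priors over both values of burglary:
  P(alarm | earthquake) = 0.58·0.91 + 0.7·0.09
        = 0.527800 + 0.063000 = 0.590800
Configurations with burglary contribute 0.063000, so
  P(burglary | alarm, earthquake) = 0.063000 / 0.590800 ≈ 0.1066

P(burglary | alarm, earthquake) ≈ 0.1066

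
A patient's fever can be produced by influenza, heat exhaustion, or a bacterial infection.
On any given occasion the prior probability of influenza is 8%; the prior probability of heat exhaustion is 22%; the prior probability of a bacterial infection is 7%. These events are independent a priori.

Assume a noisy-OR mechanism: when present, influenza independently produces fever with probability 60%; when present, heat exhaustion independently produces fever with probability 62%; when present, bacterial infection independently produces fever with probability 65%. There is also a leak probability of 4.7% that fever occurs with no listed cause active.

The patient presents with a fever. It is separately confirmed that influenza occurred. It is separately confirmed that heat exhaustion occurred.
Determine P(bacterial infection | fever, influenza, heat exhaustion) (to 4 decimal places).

Under noisy-OR, P(fever | causes) = 1 − (1−0.047)·∏(1−qᵢ) over the active causes.
P(fever | influenza, heat exhaustion) = 0.855144·0.93 + 0.9493·0.07 = 0.795284 + 0.066451 = 0.861735
Of this, 0.066451 comes from 0.9493·0.07 (the bacterial infection=true cases).
P(bacterial infection | fever, influenza, heat exhaustion) = 0.066451 / 0.861735 ≈ 0.0771

P(bacterial infection | fever, influenza, heat exhaustion) ≈ 0.0771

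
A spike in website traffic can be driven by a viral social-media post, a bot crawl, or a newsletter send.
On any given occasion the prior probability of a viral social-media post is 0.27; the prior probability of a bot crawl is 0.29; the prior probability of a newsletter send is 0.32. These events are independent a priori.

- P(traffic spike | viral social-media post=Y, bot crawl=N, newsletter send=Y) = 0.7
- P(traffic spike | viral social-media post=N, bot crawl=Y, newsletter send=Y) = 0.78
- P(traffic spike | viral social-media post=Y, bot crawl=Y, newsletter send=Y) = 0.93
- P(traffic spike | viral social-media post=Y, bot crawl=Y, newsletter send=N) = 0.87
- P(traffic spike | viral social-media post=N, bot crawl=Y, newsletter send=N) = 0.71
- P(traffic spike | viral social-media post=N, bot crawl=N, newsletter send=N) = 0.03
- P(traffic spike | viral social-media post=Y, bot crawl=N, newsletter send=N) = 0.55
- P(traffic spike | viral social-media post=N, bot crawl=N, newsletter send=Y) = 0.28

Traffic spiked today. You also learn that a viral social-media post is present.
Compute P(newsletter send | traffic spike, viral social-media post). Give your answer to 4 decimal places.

P(newsletter send | traffic spike, viral social-media post) ≈ 0.3595

Weight on newsletter send=true, given the evidence: 0.159040 + 0.086304 = 0.245344
Denominator P(traffic spike | viral social-media post): 0.55*0.71*0.68 + 0.7*0.71*0.32 + 0.87*0.29*0.68 + 0.93*0.29*0.32 = 0.682448
P(newsletter send | traffic spike, viral social-media post) = 0.245344/0.682448 ≈ 0.3595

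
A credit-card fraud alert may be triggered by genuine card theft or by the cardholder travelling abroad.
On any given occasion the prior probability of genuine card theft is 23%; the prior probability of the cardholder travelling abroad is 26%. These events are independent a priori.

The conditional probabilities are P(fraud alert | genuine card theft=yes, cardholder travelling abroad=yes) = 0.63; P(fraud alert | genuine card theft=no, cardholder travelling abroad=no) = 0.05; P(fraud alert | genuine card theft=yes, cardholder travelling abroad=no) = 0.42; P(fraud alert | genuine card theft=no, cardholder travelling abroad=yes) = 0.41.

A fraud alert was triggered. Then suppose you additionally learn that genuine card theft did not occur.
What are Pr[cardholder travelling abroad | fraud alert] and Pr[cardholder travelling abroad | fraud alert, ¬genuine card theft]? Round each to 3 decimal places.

Pr[cardholder travelling abroad | fraud alert] ≈ 0.545; Pr[cardholder travelling abroad | fraud alert, ¬genuine card theft] ≈ 0.742

By total probability over the 4 (genuine card theft, cardholder travelling abroad) configurations:
  P(fraud alert) = 0.05*0.77*0.74 + 0.41*0.77*0.26 + 0.42*0.23*0.74 + 0.63*0.23*0.26
        = 0.028490 + 0.082082 + 0.071484 + 0.037674 = 0.219730
Keeping only the cardholder travelling abroad-present terms gives 0.119756, so
  P(cardholder travelling abroad | fraud alert) = 0.119756 / 0.219730 ≈ 0.545

Now also conditioning on genuine card theft≠true:
Weight on cardholder travelling abroad=true, given the evidence: 0.41·0.26 = 0.106600
Normalizer over all consistent configurations: 0.05·0.74 + 0.41·0.26 = 0.143600
Posterior = 0.106600 / 0.143600 ≈ 0.742
Ruling out genuine card theft raises the posterior on cardholder travelling abroad — the flip side of explaining away.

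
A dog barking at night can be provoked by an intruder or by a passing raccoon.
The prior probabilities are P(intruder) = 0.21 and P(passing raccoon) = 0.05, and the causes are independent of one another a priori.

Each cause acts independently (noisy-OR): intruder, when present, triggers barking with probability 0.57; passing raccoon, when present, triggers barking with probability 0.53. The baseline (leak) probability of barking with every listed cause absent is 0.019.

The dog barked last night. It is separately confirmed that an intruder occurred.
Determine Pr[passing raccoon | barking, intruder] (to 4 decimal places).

Pr[passing raccoon | barking, intruder] ≈ 0.0680

Under noisy-OR, P(barking | causes) = 1 − (1−0.019)·∏(1−qᵢ) over the active causes.
Numerator (weight on configurations with passing raccoon): 0.80174·0.05 = 0.040087
Normalizer over all consistent configurations: 0.57817·0.95 + 0.80174·0.05 = 0.589348
P(passing raccoon | barking, intruder) = 0.040087/0.589348 ≈ 0.0680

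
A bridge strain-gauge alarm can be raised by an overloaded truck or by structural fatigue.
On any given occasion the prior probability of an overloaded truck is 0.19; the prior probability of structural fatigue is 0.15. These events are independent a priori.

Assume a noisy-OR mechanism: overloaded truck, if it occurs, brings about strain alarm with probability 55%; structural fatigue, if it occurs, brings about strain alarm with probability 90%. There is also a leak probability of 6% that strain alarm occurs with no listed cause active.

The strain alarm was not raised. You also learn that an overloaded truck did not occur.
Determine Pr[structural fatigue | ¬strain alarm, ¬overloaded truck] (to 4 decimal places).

Pr[structural fatigue | ¬strain alarm, ¬overloaded truck] ≈ 0.0173

Under noisy-OR, P(strain alarm | causes) = 1 − (1−0.06)·∏(1−qᵢ) over the active causes.
Enumerate both values of structural fatigue and weight by the priors:
  P(¬strain alarm | ¬overloaded truck) = 0.94*0.85 + 0.094*0.15
        = 0.799000 + 0.014100 = 0.813100
Configurations with structural fatigue contribute 0.014100, so
  P(structural fatigue | ¬strain alarm, ¬overloaded truck) = 0.014100 / 0.813100 ≈ 0.0173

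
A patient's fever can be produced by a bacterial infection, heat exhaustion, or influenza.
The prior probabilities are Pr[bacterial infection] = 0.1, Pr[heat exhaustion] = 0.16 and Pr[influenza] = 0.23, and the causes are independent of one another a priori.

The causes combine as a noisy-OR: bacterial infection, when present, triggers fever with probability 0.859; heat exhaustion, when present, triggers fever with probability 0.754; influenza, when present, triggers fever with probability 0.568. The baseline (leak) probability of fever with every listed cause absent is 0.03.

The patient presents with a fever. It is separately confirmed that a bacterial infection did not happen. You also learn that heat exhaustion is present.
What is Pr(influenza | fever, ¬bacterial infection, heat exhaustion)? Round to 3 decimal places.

Pr(influenza | fever, ¬bacterial infection, heat exhaustion) ≈ 0.260

Under noisy-OR, P(fever | causes) = 1 − (1−0.03)·∏(1−qᵢ) over the active causes.
Enumerate both values of influenza and weight by the priors:
  P(fever | ¬bacterial infection, heat exhaustion) = 0.76138*0.77 + 0.896916*0.23
        = 0.586263 + 0.206291 = 0.792554
The terms with influenza present sum to 0.206291, so
  P(influenza | fever, ¬bacterial infection, heat exhaustion) = 0.206291 / 0.792554 ≈ 0.260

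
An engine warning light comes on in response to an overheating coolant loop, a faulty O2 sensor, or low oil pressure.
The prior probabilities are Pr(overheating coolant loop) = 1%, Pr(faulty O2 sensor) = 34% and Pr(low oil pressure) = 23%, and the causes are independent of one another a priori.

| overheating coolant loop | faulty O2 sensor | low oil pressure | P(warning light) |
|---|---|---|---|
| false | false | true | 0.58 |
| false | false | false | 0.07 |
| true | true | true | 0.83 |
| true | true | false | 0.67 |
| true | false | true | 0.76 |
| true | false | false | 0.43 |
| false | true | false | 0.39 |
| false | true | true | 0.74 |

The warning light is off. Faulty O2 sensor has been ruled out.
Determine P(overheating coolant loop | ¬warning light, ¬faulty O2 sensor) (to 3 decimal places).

P(overheating coolant loop | ¬warning light, ¬faulty O2 sensor) ≈ 0.006

P(¬warning light | ¬faulty O2 sensor) = 0.93×0.99×0.77 + 0.42×0.99×0.23 + 0.57×0.01×0.77 + 0.24×0.01×0.23 = 0.708939 + 0.095634 + 0.004389 + 0.000552 = 0.809514
The overheating coolant loop-present share is 0.004389 + 0.000552 = 0.004941.
P(overheating coolant loop | ¬warning light, ¬faulty O2 sensor) = 0.004941 / 0.809514 ≈ 0.006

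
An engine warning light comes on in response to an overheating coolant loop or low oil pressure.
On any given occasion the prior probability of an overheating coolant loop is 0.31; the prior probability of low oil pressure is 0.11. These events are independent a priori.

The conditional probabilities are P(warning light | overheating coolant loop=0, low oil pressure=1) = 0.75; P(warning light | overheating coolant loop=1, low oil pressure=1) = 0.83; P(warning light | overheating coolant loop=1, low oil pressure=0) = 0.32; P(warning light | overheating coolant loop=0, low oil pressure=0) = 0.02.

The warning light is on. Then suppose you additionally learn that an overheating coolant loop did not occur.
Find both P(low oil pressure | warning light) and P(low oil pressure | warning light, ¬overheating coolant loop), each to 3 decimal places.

P(low oil pressure | warning light) ≈ 0.459; P(low oil pressure | warning light, ¬overheating coolant loop) ≈ 0.823

By total probability over the 4 (overheating coolant loop, low oil pressure) configurations:
  P(warning light) = 0.02×0.69×0.89 + 0.75×0.69×0.11 + 0.32×0.31×0.89 + 0.83×0.31×0.11
        = 0.012282 + 0.056925 + 0.088288 + 0.028303 = 0.185798
Configurations with low oil pressure contribute 0.085228, so
  P(low oil pressure | warning light) = 0.085228 / 0.185798 ≈ 0.459

Now also conditioning on overheating coolant loop≠true:
By total probability over both values of low oil pressure:
  P(warning light | ¬overheating coolant loop) = 0.02*0.89 + 0.75*0.11
        = 0.017800 + 0.082500 = 0.100300
Keeping only the low oil pressure-present terms gives 0.082500, so
  P(low oil pressure | warning light, ¬overheating coolant loop) = 0.082500 / 0.100300 ≈ 0.823
With overheating coolant loop excluded, low oil pressure must carry more of the explanatory weight for the warning light.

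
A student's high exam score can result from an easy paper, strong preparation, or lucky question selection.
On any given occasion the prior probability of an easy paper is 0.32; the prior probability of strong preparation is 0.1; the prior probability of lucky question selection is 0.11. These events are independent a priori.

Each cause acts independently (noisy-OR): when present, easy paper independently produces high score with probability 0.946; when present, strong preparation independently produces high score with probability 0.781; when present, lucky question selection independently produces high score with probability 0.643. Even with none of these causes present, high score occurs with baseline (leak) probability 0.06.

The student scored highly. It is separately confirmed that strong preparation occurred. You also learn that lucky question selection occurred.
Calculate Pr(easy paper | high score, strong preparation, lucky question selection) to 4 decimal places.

Under noisy-OR, P(high score | causes) = 1 − (1−0.06)·∏(1−qᵢ) over the active causes.
By total probability over both values of easy paper:
  P(high score | strong preparation, lucky question selection) = 0.926508·0.68 + 0.996031·0.32
        = 0.630025 + 0.318730 = 0.948755
Keeping only the easy paper-present terms gives 0.318730, so
  P(easy paper | high score, strong preparation, lucky question selection) = 0.318730 / 0.948755 ≈ 0.3359

Pr(easy paper | high score, strong preparation, lucky question selection) ≈ 0.3359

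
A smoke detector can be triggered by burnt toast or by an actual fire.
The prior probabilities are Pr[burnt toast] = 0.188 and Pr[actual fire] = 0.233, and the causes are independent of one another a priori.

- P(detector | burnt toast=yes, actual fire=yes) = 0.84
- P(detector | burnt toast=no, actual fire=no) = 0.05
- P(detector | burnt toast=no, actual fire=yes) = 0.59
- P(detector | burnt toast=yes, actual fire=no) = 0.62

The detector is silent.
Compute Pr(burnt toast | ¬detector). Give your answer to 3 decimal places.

P(¬detector) = 0.95×0.812×0.767 + 0.41×0.812×0.233 + 0.38×0.188×0.767 + 0.16×0.188×0.233 = 0.591664 + 0.077570 + 0.054794 + 0.007009 = 0.731037
Restricting to configurations with burnt toast present: 0.054794 + 0.007009 = 0.061803.
P(burnt toast | ¬detector) = 0.061803 / 0.731037 ≈ 0.085

Pr(burnt toast | ¬detector) ≈ 0.085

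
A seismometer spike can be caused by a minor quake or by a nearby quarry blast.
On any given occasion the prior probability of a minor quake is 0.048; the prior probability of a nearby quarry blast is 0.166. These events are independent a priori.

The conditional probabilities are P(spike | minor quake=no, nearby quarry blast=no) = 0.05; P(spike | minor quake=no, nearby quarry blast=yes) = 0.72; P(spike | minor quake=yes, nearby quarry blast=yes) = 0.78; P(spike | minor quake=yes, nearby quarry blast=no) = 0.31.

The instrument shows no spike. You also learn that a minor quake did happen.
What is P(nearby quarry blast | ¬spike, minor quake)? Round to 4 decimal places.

Weight on nearby quarry blast=true, given the evidence: 0.22·0.166 = 0.036520
The normalizing constant is 0.69·0.834 + 0.22·0.166 = 0.611980
Posterior = 0.036520 / 0.611980 ≈ 0.0597

P(nearby quarry blast | ¬spike, minor quake) ≈ 0.0597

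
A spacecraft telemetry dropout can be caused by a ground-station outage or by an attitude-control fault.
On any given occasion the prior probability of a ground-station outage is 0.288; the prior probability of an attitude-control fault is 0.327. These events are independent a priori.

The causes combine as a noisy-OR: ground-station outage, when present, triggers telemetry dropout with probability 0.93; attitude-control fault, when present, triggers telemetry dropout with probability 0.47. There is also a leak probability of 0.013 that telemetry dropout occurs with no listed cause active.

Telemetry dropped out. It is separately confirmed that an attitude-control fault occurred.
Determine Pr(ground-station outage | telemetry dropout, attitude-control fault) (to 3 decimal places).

Under noisy-OR, P(telemetry dropout | causes) = 1 − (1−0.013)·∏(1−qᵢ) over the active causes.
By total probability over both values of ground-station outage:
  P(telemetry dropout | attitude-control fault) = 0.47689·0.712 + 0.963382·0.288
        = 0.339546 + 0.277454 = 0.617000
The terms with ground-station outage present sum to 0.277454, so
  P(ground-station outage | telemetry dropout, attitude-control fault) = 0.277454 / 0.617000 ≈ 0.450

Pr(ground-station outage | telemetry dropout, attitude-control fault) ≈ 0.450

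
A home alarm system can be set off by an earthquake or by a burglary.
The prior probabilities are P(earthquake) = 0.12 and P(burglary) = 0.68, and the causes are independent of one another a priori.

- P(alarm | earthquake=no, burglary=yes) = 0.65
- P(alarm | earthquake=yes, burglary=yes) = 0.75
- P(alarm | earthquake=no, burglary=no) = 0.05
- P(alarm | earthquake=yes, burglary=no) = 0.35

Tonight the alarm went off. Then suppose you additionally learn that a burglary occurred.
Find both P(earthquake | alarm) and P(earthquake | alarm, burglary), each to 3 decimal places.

P(earthquake | alarm) ≈ 0.156; P(earthquake | alarm, burglary) ≈ 0.136

Numerator (weight on configurations with earthquake): 0.013440 + 0.061200 = 0.074640
Normalizer over all consistent configurations: 0.05*0.88*0.32 + 0.65*0.88*0.68 + 0.35*0.12*0.32 + 0.75*0.12*0.68 = 0.477680
P(earthquake | alarm) = 0.074640/0.477680 ≈ 0.156

Now condition on the additional information:
P(alarm | burglary) = 0.65*0.88 + 0.75*0.12 = 0.572000 + 0.090000 = 0.662000
Restricting to configurations with earthquake present: 0.75*0.12 = 0.090000.
P(earthquake | alarm, burglary) = 0.090000 / 0.662000 ≈ 0.136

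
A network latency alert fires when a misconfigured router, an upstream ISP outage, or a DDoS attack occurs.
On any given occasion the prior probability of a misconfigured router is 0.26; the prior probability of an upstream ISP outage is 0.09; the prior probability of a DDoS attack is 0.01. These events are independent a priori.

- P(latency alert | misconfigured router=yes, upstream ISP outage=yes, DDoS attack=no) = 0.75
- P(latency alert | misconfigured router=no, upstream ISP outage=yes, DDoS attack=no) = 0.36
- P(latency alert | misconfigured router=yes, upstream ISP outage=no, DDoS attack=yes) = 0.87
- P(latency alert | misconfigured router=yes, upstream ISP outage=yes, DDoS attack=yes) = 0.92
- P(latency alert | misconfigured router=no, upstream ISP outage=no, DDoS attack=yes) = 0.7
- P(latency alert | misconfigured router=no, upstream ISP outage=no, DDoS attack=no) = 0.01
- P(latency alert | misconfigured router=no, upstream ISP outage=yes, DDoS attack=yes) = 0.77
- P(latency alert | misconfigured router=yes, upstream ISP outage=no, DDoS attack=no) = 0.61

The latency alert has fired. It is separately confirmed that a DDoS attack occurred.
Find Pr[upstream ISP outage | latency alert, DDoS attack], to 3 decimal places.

Pr[upstream ISP outage | latency alert, DDoS attack] ≈ 0.097

Weight on upstream ISP outage=true, given the evidence: 0.051282 + 0.021528 = 0.072810
The normalizing constant is 0.7·0.74·0.91 + 0.77·0.74·0.09 + 0.87·0.26·0.91 + 0.92·0.26·0.09 = 0.750032
P(upstream ISP outage | latency alert, DDoS attack) = 0.072810/0.750032 ≈ 0.097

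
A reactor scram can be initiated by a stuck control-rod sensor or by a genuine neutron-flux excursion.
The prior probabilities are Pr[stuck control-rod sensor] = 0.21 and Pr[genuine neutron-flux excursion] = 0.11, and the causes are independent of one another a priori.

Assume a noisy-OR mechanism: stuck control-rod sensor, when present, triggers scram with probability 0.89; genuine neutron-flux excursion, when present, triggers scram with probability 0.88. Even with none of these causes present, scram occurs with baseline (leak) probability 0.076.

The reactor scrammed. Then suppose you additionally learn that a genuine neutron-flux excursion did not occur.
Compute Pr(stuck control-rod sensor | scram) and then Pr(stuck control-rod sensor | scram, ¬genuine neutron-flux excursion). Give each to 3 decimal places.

Under noisy-OR, P(scram | causes) = 1 − (1−0.076)·∏(1−qᵢ) over the active causes.
Sum P(scram|·) weighted by the priors over the 4 (stuck control-rod sensor, genuine neutron-flux excursion) configurations:
  P(scram) = 0.076*0.79*0.89 + 0.88912*0.79*0.11 + 0.89836*0.21*0.89 + 0.987803*0.21*0.11
        = 0.053436 + 0.077265 + 0.167903 + 0.022818 = 0.321422
Configurations with stuck control-rod sensor contribute 0.190721, so
  P(stuck control-rod sensor | scram) = 0.190721 / 0.321422 ≈ 0.593

Now also conditioning on genuine neutron-flux excursion≠true:
Numerator (weight on configurations with stuck control-rod sensor): 0.89836*0.21 = 0.188656
Denominator P(scram | ¬genuine neutron-flux excursion): 0.076*0.79 + 0.89836*0.21 = 0.248696
P(stuck control-rod sensor | scram, ¬genuine neutron-flux excursion) = 0.188656/0.248696 ≈ 0.759
With genuine neutron-flux excursion excluded, stuck control-rod sensor must carry more of the explanatory weight for the scram.

Pr(stuck control-rod sensor | scram) ≈ 0.593; Pr(stuck control-rod sensor | scram, ¬genuine neutron-flux excursion) ≈ 0.759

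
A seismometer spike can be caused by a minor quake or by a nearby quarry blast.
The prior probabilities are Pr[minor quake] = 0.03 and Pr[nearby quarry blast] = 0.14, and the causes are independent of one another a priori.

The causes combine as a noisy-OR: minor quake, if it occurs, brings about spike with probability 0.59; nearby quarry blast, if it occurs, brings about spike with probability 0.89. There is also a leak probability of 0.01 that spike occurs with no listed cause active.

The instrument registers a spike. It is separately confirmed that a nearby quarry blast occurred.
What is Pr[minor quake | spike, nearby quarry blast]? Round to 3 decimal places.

Pr[minor quake | spike, nearby quarry blast] ≈ 0.032

Under noisy-OR, P(spike | causes) = 1 − (1−0.01)·∏(1−qᵢ) over the active causes.
For the numerator, keep only minor quake=true terms: 0.955351·0.03 = 0.028661
The normalizing constant is 0.8911·0.97 + 0.955351·0.03 = 0.893028
Posterior = 0.028661 / 0.893028 ≈ 0.032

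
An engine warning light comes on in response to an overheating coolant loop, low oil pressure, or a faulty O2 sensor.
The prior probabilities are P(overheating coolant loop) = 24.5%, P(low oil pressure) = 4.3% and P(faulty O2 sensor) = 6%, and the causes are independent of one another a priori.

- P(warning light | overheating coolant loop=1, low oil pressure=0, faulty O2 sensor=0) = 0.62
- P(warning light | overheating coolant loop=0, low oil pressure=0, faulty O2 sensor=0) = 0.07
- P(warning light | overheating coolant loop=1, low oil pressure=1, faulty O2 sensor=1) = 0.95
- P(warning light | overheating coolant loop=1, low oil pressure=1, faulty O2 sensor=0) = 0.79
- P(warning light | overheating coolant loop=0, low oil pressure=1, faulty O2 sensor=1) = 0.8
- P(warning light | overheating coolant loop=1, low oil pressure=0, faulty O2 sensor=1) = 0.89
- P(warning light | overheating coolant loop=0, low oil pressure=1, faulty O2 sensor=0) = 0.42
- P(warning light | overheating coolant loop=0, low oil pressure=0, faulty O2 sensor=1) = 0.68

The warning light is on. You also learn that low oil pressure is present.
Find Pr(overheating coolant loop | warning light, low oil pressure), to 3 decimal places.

For the numerator, keep only overheating coolant loop=true terms: 0.181937 + 0.013965 = 0.195902
Denominator P(warning light | low oil pressure): 0.42×0.755×0.94 + 0.8×0.755×0.06 + 0.79×0.245×0.94 + 0.95×0.245×0.06 = 0.530216
P(overheating coolant loop | warning light, low oil pressure) = 0.195902/0.530216 ≈ 0.369

Pr(overheating coolant loop | warning light, low oil pressure) ≈ 0.369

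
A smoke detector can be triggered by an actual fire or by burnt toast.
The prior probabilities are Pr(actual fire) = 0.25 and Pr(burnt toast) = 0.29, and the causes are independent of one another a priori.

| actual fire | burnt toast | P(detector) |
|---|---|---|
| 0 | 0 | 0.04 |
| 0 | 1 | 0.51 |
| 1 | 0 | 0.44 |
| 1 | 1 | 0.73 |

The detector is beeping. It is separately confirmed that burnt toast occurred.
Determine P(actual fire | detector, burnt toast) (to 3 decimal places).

P(actual fire | detector, burnt toast) ≈ 0.323

Numerator (weight on configurations with actual fire): 0.73×0.25 = 0.182500
The normalizing constant is 0.51×0.75 + 0.73×0.25 = 0.565000
P(actual fire | detector, burnt toast) = 0.182500/0.565000 ≈ 0.323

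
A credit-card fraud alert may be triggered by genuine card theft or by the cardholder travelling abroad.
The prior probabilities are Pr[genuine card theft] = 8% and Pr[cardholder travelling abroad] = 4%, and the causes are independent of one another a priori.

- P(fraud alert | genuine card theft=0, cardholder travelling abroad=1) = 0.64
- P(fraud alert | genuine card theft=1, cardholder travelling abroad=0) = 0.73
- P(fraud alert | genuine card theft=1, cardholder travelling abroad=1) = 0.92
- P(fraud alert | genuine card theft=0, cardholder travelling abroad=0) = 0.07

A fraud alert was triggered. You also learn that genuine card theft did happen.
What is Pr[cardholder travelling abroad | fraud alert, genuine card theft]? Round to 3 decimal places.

P(fraud alert | genuine card theft) = 0.73*0.96 + 0.92*0.04 = 0.700800 + 0.036800 = 0.737600
Of this, 0.036800 comes from 0.92*0.04 (the cardholder travelling abroad=true cases).
So P(cardholder travelling abroad | fraud alert, genuine card theft) = 0.036800/0.737600 ≈ 0.050.

Pr[cardholder travelling abroad | fraud alert, genuine card theft] ≈ 0.050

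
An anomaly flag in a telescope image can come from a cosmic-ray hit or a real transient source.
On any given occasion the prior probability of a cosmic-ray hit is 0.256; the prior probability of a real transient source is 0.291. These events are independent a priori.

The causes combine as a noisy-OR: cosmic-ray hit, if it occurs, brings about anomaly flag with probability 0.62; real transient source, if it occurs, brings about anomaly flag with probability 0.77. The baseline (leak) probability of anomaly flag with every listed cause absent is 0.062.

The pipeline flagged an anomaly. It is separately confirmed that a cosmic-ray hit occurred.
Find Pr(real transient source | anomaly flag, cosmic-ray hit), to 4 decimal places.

Pr(real transient source | anomaly flag, cosmic-ray hit) ≈ 0.3693

Under noisy-OR, P(anomaly flag | causes) = 1 − (1−0.062)·∏(1−qᵢ) over the active causes.
By total probability over both values of real transient source:
  P(anomaly flag | cosmic-ray hit) = 0.64356·0.709 + 0.918019·0.291
        = 0.456284 + 0.267144 = 0.723428
The terms with real transient source present sum to 0.267144, so
  P(real transient source | anomaly flag, cosmic-ray hit) = 0.267144 / 0.723428 ≈ 0.3693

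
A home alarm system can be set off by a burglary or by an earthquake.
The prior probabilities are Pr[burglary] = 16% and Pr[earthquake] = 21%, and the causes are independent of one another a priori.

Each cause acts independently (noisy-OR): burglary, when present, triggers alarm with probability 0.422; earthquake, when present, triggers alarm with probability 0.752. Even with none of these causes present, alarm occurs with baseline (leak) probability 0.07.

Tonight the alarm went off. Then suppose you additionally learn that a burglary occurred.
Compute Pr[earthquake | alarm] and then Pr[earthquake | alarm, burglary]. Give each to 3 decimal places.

Under noisy-OR, P(alarm | causes) = 1 − (1−0.07)·∏(1−qᵢ) over the active causes.
P(alarm) = 0.07*0.84*0.79 + 0.76936*0.84*0.21 + 0.46246*0.16*0.79 + 0.86669*0.16*0.21 = 0.046452 + 0.135715 + 0.058455 + 0.029121 = 0.269743
The earthquake-present share is 0.135715 + 0.029121 = 0.164836.
Hence the posterior is 0.164836/0.269743 ≈ 0.611.

Now also conditioning on burglary=true:
For the numerator, keep only earthquake=true terms: 0.86669×0.21 = 0.182005
The normalizing constant is 0.46246×0.79 + 0.86669×0.21 = 0.547348
Posterior = 0.182005 / 0.547348 ≈ 0.333
Conditioning on burglary lowers the posterior on earthquake: the classic explaining-away effect in a common-effect structure.

Pr[earthquake | alarm] ≈ 0.611; Pr[earthquake | alarm, burglary] ≈ 0.333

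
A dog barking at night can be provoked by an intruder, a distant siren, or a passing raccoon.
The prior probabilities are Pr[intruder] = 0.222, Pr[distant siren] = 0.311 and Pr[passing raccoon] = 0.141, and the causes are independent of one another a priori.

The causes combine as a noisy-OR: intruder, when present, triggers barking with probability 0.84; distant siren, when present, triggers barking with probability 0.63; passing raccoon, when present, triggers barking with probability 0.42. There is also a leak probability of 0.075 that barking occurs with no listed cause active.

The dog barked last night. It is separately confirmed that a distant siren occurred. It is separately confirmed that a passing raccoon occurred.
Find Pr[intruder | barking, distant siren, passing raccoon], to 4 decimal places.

Pr[intruder | barking, distant siren, passing raccoon] ≈ 0.2563

Under noisy-OR, P(barking | causes) = 1 − (1−0.075)·∏(1−qᵢ) over the active causes.
Numerator (weight on configurations with intruder): 0.968239*0.222 = 0.214949
The normalizing constant is 0.801495*0.778 + 0.968239*0.222 = 0.838512
P(intruder | barking, distant siren, passing raccoon) = 0.214949/0.838512 ≈ 0.2563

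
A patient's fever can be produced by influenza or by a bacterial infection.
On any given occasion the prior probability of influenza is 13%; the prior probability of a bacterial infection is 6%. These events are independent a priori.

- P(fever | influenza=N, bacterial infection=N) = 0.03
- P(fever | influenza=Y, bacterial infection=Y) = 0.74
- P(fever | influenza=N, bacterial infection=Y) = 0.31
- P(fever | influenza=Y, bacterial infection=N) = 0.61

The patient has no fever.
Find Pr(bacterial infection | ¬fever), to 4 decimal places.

Numerator (weight on configurations with bacterial infection): 0.036018 + 0.002028 = 0.038046
Normalizer over all consistent configurations: 0.97×0.87×0.94 + 0.69×0.87×0.06 + 0.39×0.13×0.94 + 0.26×0.13×0.06 = 0.878970
P(bacterial infection | ¬fever) = 0.038046/0.878970 ≈ 0.0433

Pr(bacterial infection | ¬fever) ≈ 0.0433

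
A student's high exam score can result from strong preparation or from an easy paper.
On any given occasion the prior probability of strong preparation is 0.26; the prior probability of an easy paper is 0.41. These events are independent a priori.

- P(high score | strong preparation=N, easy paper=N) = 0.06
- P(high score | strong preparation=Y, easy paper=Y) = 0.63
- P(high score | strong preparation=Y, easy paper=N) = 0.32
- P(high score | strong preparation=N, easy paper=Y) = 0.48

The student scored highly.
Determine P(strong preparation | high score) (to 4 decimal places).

P(high score) = 0.06*0.74*0.59 + 0.48*0.74*0.41 + 0.32*0.26*0.59 + 0.63*0.26*0.41 = 0.026196 + 0.145632 + 0.049088 + 0.067158 = 0.288074
Restricting to configurations with strong preparation present: 0.049088 + 0.067158 = 0.116246.
P(strong preparation | high score) = 0.116246 / 0.288074 ≈ 0.4035

P(strong preparation | high score) ≈ 0.4035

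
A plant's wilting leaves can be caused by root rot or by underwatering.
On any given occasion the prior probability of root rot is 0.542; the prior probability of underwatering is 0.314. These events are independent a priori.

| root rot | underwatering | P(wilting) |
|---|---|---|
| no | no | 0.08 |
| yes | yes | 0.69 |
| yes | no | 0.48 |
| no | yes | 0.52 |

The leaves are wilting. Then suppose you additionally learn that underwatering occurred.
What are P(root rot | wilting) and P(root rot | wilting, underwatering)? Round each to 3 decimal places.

Sum P(wilting|·) weighted by the priors over the 4 (root rot, underwatering) configurations:
  P(wilting) = 0.08×0.458×0.686 + 0.52×0.458×0.314 + 0.48×0.542×0.686 + 0.69×0.542×0.314
        = 0.025135 + 0.074782 + 0.178470 + 0.117430 = 0.395817
Configurations with root rot contribute 0.295900, so
  P(root rot | wilting) = 0.295900 / 0.395817 ≈ 0.748

With the extra evidence:
For the numerator, keep only root rot=true terms: 0.69·0.542 = 0.373980
Denominator P(wilting | underwatering): 0.52·0.458 + 0.69·0.542 = 0.612140
P(root rot | wilting, underwatering) = 0.373980/0.612140 ≈ 0.611
This is intercausal reasoning (explaining away): once underwatering accounts for the wilting, root rot becomes less likely.

P(root rot | wilting) ≈ 0.748; P(root rot | wilting, underwatering) ≈ 0.611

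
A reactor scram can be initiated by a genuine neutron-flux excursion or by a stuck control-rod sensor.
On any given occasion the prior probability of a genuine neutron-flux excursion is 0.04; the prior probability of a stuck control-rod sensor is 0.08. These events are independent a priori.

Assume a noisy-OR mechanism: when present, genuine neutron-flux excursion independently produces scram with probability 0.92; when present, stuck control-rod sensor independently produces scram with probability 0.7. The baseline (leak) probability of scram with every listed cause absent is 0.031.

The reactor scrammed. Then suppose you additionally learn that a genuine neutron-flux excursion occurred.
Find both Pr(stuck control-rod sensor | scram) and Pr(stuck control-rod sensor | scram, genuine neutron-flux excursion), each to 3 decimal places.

Pr(stuck control-rod sensor | scram) ≈ 0.484; Pr(stuck control-rod sensor | scram, genuine neutron-flux excursion) ≈ 0.084

Under noisy-OR, P(scram | causes) = 1 − (1−0.031)·∏(1−qᵢ) over the active causes.
Sum P(scram|·) weighted by the priors over the 4 (genuine neutron-flux excursion, stuck control-rod sensor) configurations:
  P(scram) = 0.031×0.96×0.92 + 0.7093×0.96×0.08 + 0.92248×0.04×0.92 + 0.976744×0.04×0.08
        = 0.027379 + 0.054474 + 0.033947 + 0.003126 = 0.118926
Keeping only the stuck control-rod sensor-present terms gives 0.057600, so
  P(stuck control-rod sensor | scram) = 0.057600 / 0.118926 ≈ 0.484

Now also conditioning on genuine neutron-flux excursion=true:
P(scram | genuine neutron-flux excursion) = 0.92248*0.92 + 0.976744*0.08 = 0.848682 + 0.078140 = 0.926822
Of this, 0.078140 comes from 0.976744*0.08 (the stuck control-rod sensor=true cases).
P(stuck control-rod sensor | scram, genuine neutron-flux excursion) = 0.078140 / 0.926822 ≈ 0.084
— genuine neutron-flux excursion explains away the evidence for stuck control-rod sensor.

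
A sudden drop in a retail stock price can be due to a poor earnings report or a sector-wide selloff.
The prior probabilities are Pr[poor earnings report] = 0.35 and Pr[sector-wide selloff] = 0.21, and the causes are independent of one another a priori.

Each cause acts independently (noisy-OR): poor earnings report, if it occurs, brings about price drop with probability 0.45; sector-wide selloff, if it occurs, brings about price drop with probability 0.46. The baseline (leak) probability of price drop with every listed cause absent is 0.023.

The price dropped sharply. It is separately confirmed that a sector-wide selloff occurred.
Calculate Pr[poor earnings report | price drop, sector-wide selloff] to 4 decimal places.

Under noisy-OR, P(price drop | causes) = 1 − (1−0.023)·∏(1−qᵢ) over the active causes.
P(price drop | sector-wide selloff) = 0.47242×0.65 + 0.709831×0.35 = 0.307073 + 0.248441 = 0.555514
Of this, 0.248441 comes from 0.709831×0.35 (the poor earnings report=true cases).
Hence the posterior is 0.248441/0.555514 ≈ 0.4472.

Pr[poor earnings report | price drop, sector-wide selloff] ≈ 0.4472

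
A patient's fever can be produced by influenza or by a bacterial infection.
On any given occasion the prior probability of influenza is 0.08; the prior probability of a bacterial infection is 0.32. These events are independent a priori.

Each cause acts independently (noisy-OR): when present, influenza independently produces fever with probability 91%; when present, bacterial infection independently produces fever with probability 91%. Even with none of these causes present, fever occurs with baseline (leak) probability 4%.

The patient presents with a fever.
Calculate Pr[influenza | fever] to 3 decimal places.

Pr[influenza | fever] ≈ 0.203

Under noisy-OR, P(fever | causes) = 1 − (1−0.04)·∏(1−qᵢ) over the active causes.
Weight on influenza=true, given the evidence: 0.049700 + 0.025401 = 0.075101
Normalizer over all consistent configurations: 0.04×0.92×0.68 + 0.9136×0.92×0.32 + 0.9136×0.08×0.68 + 0.992224×0.08×0.32 = 0.369089
Posterior = 0.075101 / 0.369089 ≈ 0.203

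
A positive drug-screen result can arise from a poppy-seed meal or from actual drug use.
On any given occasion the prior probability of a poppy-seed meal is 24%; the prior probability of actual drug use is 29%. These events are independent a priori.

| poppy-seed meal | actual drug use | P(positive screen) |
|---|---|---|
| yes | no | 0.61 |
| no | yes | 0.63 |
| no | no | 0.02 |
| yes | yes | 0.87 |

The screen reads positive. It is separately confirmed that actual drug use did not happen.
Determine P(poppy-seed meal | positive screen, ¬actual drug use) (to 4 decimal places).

P(positive screen | ¬actual drug use) = 0.02×0.76 + 0.61×0.24 = 0.015200 + 0.146400 = 0.161600
The poppy-seed meal-present share is 0.61×0.24 = 0.146400.
P(poppy-seed meal | positive screen, ¬actual drug use) = 0.146400 / 0.161600 ≈ 0.9059

P(poppy-seed meal | positive screen, ¬actual drug use) ≈ 0.9059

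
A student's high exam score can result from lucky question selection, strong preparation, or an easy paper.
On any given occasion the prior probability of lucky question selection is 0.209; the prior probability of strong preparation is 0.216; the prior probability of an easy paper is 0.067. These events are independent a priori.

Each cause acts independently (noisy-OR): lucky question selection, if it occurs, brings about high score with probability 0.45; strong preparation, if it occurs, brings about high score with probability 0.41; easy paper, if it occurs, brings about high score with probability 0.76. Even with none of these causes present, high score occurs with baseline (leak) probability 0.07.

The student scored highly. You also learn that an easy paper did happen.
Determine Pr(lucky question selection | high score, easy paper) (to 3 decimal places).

Under noisy-OR, P(high score | causes) = 1 − (1−0.07)·∏(1−qᵢ) over the active causes.
Weight on lucky question selection=true, given the evidence: 0.143741 + 0.041874 = 0.185615
Denominator P(high score | easy paper): 0.7768·0.791·0.784 + 0.868312·0.791·0.216 + 0.87724·0.209·0.784 + 0.927572·0.209·0.216 = 0.815699
Posterior = 0.185615 / 0.815699 ≈ 0.228

Pr(lucky question selection | high score, easy paper) ≈ 0.228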